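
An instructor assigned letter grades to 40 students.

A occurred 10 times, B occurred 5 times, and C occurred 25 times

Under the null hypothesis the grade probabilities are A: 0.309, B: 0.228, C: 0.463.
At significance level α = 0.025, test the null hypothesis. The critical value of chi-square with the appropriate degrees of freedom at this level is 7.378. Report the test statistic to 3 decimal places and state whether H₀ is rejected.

Expected counts E_i = n·p_i: 40×0.309 = 12.36, 40×0.228 = 9.12, 40×0.463 = 18.52.
cat         O        E   (O−E)²/E
A          10    12.36     0.4506
B           5     9.12     1.8612
C          25    18.52     2.2673
Sum = 4.579
df = 2. Since 4.579 < 7.378, we do not reject H₀.

4.579; do not reject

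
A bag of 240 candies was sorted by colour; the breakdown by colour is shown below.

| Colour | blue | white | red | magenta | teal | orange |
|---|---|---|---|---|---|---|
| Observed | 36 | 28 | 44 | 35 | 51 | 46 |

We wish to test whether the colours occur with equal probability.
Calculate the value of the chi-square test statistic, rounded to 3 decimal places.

8.950

Under H₀ each category has probability 1/6, so each expected count is 240/6 = 40.
cat          O        E   (O−E)²/E
blue        36       40     0.4000
white       28       40     3.6000
red         44       40     0.4000
magenta     35       40     0.6250
teal        51       40     3.0250
orange      46       40     0.9000
Sum = 8.950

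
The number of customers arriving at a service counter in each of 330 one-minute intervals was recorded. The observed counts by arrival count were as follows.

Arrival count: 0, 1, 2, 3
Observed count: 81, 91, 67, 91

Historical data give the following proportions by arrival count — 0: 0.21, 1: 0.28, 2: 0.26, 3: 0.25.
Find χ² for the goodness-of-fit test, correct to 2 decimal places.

6.99

Expected counts E_i = n·p_i: 330×0.21 = 69.3, 330×0.28 = 92.4, 330×0.26 = 85.8, 330×0.25 = 82.5.
cat         O        E   (O−E)²/E
0          81     69.3      1.975
1          91     92.4      0.021
2          67     85.8      4.119
3          91     82.5      0.876
Sum = 6.99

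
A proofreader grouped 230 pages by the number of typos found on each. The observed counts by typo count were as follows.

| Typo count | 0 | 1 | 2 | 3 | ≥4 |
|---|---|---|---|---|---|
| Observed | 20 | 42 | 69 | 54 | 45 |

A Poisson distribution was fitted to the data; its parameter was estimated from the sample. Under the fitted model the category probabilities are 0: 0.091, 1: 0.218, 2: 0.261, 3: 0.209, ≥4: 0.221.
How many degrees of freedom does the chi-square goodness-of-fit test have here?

There are k = 5 categories and 1 parameter estimated from the data, so df = 5 − 1 − 1 = 3.

3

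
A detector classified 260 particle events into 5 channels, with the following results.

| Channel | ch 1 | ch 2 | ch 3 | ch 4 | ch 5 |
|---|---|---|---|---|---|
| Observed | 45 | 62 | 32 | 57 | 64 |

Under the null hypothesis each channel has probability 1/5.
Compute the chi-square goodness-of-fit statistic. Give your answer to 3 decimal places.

Expected count for each of the 5 categories: 260/5 = 52.
χ² = (45−52)²/52 + (62−52)²/52 + (32−52)²/52 + (57−52)²/52 + (64−52)²/52
   = 0.9423 + 1.9231 + 7.6923 + 0.4808 + 2.7692
Sum = 13.808

13.808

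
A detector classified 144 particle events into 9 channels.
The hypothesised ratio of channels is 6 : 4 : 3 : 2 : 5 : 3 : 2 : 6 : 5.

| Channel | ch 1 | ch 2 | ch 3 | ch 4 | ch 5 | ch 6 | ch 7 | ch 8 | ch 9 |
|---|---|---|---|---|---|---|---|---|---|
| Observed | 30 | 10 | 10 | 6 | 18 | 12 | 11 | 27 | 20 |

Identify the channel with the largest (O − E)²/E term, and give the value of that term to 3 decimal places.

ch 2, 2.250

Ratio total = 36. Expected counts: 144×6/36 = 24, 144×4/36 = 16, 144×3/36 = 12, 144×2/36 = 8, 144×5/36 = 20, 144×3/36 = 12, 144×2/36 = 8, 144×6/36 = 24, 144×5/36 = 20.
χ² = (30−24)²/24 + (10−16)²/16 + (10−12)²/12 + (6−8)²/8 + (18−20)²/20 + (12−12)²/12 + (11−8)²/8 + (27−24)²/24 + (20−20)²/20
   = 1.5000 + 2.2500 + 0.3333 + 0.5000 + 0.2000 + 0.0000 + 1.1250 + 0.3750 + 0.0000
The largest term is for ch 2: 2.250.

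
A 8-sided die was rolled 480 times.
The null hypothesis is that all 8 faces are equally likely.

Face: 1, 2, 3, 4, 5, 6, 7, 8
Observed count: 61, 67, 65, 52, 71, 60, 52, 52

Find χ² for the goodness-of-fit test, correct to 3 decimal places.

Expected count for each of the 8 categories: 480/8 = 60.
cat         O        E   (O−E)²/E
1          61       60     0.0167
2          67       60     0.8167
3          65       60     0.4167
4          52       60     1.0667
5          71       60     2.0167
6          60       60     0.0000
7          52       60     1.0667
8          52       60     1.0667
Sum = 6.467

6.467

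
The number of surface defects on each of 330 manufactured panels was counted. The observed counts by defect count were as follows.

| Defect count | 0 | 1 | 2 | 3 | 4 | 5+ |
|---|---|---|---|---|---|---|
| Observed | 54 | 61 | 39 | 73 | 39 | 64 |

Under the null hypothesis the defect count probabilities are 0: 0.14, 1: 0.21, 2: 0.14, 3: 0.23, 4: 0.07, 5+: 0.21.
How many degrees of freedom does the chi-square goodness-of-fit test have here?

There are k = 6 categories and no parameters were estimated from the data, so df = 6 − 1 = 5.

5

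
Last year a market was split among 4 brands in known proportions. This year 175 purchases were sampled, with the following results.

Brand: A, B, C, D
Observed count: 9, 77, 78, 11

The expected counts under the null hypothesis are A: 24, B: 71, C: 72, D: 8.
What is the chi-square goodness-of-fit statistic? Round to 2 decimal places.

11.51

A: (9 − 24)²/24 = 225/24 = 9.375
B: (77 − 71)²/71 = 36/71 = 0.507
C: (78 − 72)²/72 = 36/72 = 0.500
D: (11 − 8)²/8 = 9/8 = 1.125
Sum = 11.51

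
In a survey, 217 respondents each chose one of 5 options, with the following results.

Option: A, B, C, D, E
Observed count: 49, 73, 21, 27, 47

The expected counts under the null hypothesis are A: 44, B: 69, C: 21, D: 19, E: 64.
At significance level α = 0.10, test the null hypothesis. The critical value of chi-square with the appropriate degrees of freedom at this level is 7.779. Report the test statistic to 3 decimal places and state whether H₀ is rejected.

cat         O        E   (O−E)²/E
A          49       44     0.5682
B          73       69     0.2319
C          21       21     0.0000
D          27       19     3.3684
E          47       64     4.5156
Sum = 8.684
df = 4. Since 8.684 > 7.779, we reject H₀.

8.684; reject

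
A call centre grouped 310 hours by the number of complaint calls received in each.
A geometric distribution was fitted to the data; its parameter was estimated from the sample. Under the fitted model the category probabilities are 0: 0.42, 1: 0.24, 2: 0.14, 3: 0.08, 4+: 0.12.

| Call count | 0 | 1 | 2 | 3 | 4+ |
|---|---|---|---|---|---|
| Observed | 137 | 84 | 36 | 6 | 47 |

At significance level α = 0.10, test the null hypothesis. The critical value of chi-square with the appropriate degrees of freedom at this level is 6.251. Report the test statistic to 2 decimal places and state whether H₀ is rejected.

19.69; reject

Expected counts E_i = n·p_i: 310×0.42 = 130.2, 310×0.24 = 74.4, 310×0.14 = 43.4, 310×0.08 = 24.8, 310×0.12 = 37.2.
χ² = (137−130.2)²/130.2 + (84−74.4)²/74.4 + (36−43.4)²/43.4 + (6−24.8)²/24.8 + (47−37.2)²/37.2
   = 0.355 + 1.239 + 1.262 + 14.252 + 2.582
Sum = 19.69
df = 3. Since 19.69 > 6.251, we reject H₀.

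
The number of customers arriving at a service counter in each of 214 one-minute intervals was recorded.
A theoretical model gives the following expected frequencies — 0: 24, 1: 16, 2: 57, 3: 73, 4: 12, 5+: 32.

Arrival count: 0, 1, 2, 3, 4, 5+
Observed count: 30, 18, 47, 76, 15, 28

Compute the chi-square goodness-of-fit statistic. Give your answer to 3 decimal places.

4.878

χ² = (30−24)²/24 + (18−16)²/16 + (47−57)²/57 + (76−73)²/73 + (15−12)²/12 + (28−32)²/32
   = 1.5000 + 0.2500 + 1.7544 + 0.1233 + 0.7500 + 0.5000
Sum = 4.878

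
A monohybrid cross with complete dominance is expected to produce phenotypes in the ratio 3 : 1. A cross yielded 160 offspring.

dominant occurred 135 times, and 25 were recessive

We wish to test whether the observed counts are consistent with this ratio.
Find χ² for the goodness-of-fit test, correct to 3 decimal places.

Ratio total = 4. Expected counts: 160×3/4 = 120, 160×1/4 = 40.
dominant: (135 − 120)²/120 = 225/120 = 1.8750
recessive: (25 − 40)²/40 = 225/40 = 5.6250
Sum = 7.500

7.500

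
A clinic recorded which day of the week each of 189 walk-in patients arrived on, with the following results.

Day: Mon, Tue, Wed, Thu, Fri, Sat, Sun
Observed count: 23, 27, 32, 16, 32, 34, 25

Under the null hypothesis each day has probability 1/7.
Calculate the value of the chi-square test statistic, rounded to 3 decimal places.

Expected count for each of the 7 categories: 189/7 = 27.
Mon: (23 − 27)²/27 = 16/27 = 0.5926
Tue: (27 − 27)²/27 = 0/27 = 0.0000
Wed: (32 − 27)²/27 = 25/27 = 0.9259
Thu: (16 − 27)²/27 = 121/27 = 4.4815
Fri: (32 − 27)²/27 = 25/27 = 0.9259
Sat: (34 − 27)²/27 = 49/27 = 1.8148
Sun: (25 − 27)²/27 = 4/27 = 0.1481
Sum = 8.889

8.889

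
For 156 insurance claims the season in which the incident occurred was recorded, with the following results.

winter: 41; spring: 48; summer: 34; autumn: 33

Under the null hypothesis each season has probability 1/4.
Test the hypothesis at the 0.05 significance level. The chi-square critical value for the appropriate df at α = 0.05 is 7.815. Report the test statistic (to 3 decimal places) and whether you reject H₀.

3.744; do not reject

Expected count for each of the 4 categories: 156/4 = 39.
cat         O        E   (O−E)²/E
winter     41       39     0.1026
spring     48       39     2.0769
summer     34       39     0.6410
autumn     33       39     0.9231
Sum = 3.744
df = 3. Since 3.744 < 7.815, we do not reject H₀.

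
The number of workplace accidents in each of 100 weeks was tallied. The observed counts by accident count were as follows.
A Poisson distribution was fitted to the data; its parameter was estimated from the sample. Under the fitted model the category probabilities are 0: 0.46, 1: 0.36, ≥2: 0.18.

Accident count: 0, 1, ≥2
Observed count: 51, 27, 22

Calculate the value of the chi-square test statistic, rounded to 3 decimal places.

Expected counts E_i = n·p_i: 100×0.46 = 46, 100×0.36 = 36, 100×0.18 = 18.
χ² = (51−46)²/46 + (27−36)²/36 + (22−18)²/18
   = 0.5435 + 2.2500 + 0.8889
Sum = 3.682

3.682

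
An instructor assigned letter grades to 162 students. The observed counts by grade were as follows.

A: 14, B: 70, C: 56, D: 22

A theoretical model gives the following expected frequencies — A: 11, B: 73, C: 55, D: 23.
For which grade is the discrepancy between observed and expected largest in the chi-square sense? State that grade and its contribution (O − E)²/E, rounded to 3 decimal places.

A: (14 − 11)²/11 = 9/11 = 0.8182
B: (70 − 73)²/73 = 9/73 = 0.1233
C: (56 − 55)²/55 = 1/55 = 0.0182
D: (22 − 23)²/23 = 1/23 = 0.0435
The largest term is for A: 0.818.

A, 0.818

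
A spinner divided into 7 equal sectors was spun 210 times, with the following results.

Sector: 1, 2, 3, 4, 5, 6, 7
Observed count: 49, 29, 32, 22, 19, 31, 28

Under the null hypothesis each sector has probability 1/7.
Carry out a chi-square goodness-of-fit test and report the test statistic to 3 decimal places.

Under H₀ each category has probability 1/7, so each expected count is 210/7 = 30.
χ² = (49−30)²/30 + (29−30)²/30 + (32−30)²/30 + (22−30)²/30 + (19−30)²/30 + (31−30)²/30 + (28−30)²/30
   = 12.0333 + 0.0333 + 0.1333 + 2.1333 + 4.0333 + 0.0333 + 0.1333
Sum = 18.533

18.533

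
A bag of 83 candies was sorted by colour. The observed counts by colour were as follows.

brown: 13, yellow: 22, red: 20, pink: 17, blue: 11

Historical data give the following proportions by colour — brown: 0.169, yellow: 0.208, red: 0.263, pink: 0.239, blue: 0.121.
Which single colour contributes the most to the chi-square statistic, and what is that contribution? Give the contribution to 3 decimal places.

Expected counts E_i = n·p_i: 83×0.169 = 14.027, 83×0.208 = 17.264, 83×0.263 = 21.829, 83×0.239 = 19.837, 83×0.121 = 10.043.
cat         O        E   (O−E)²/E
brown      13   14.027     0.0752
yellow     22   17.264     1.2992
red        20   21.829     0.1532
pink       17   19.837     0.4057
blue       11   10.043     0.0912
The largest term is for yellow: 1.299.

yellow, 1.299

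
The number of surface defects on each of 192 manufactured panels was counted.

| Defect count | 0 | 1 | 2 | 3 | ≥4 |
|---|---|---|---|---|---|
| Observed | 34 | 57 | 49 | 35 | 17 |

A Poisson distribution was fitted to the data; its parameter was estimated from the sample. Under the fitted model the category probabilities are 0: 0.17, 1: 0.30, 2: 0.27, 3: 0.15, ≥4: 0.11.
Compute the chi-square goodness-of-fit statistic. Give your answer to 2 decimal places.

Expected counts E_i = n·p_i: 192×0.17 = 32.64, 192×0.30 = 57.6, 192×0.27 = 51.84, 192×0.15 = 28.8, 192×0.11 = 21.12.
0: (34 − 32.64)²/32.64 = 1.8496/32.64 = 0.057
1: (57 − 57.6)²/57.6 = 0.36/57.6 = 0.006
2: (49 − 51.84)²/51.84 = 8.0656/51.84 = 0.156
3: (35 − 28.8)²/28.8 = 38.44/28.8 = 1.335
≥4: (17 − 21.12)²/21.12 = 16.9744/21.12 = 0.804
Sum = 2.36

2.36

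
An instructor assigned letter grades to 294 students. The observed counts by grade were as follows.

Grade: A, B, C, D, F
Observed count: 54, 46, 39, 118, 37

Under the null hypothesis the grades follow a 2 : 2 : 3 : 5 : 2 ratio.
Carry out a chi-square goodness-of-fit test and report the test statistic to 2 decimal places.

15.16

Ratio total = 14. Expected counts: 294×2/14 = 42, 294×2/14 = 42, 294×3/14 = 63, 294×5/14 = 105, 294×2/14 = 42.
cat         O        E   (O−E)²/E
A          54       42      3.429
B          46       42      0.381
C          39       63      9.143
D         118      105      1.610
F          37       42      0.595
Sum = 15.16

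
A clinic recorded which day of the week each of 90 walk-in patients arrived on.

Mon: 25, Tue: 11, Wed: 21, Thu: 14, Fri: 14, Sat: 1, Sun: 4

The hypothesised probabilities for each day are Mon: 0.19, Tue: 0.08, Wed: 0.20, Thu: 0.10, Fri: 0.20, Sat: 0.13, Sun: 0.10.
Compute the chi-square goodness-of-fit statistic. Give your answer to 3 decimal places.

Expected counts E_i = n·p_i: 90×0.19 = 17.1, 90×0.08 = 7.2, 90×0.20 = 18, 90×0.10 = 9, 90×0.20 = 18, 90×0.13 = 11.7, 90×0.10 = 9.
Mon: (25 − 17.1)²/17.1 = 62.41/17.1 = 3.6497
Tue: (11 − 7.2)²/7.2 = 14.44/7.2 = 2.0056
Wed: (21 − 18)²/18 = 9/18 = 0.5000
Thu: (14 − 9)²/9 = 25/9 = 2.7778
Fri: (14 − 18)²/18 = 16/18 = 0.8889
Sat: (1 − 11.7)²/11.7 = 114.49/11.7 = 9.7855
Sun: (4 − 9)²/9 = 25/9 = 2.7778
Sum = 22.385

22.385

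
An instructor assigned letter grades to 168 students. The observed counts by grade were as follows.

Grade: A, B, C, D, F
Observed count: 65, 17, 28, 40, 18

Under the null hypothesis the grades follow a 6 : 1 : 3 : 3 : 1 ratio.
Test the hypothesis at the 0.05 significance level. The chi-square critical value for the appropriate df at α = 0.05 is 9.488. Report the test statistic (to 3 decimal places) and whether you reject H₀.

Ratio total = 14. Expected counts: 168×6/14 = 72, 168×1/14 = 12, 168×3/14 = 36, 168×3/14 = 36, 168×1/14 = 12.
χ² = (65−72)²/72 + (17−12)²/12 + (28−36)²/36 + (40−36)²/36 + (18−12)²/12
   = 0.6806 + 2.0833 + 1.7778 + 0.4444 + 3.0000
Sum = 7.986
df = 4. Since 7.986 < 9.488, we do not reject H₀.

7.986; do not reject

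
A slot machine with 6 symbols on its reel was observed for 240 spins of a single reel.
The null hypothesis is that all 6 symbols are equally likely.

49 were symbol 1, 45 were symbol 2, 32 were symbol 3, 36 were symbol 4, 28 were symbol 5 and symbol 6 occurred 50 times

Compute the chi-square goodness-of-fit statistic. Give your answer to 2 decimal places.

Expected count for each of the 6 categories: 240/6 = 40.
cat           O        E   (O−E)²/E
symbol 1     49       40      2.025
symbol 2     45       40      0.625
symbol 3     32       40      1.600
symbol 4     36       40      0.400
symbol 5     28       40      3.600
symbol 6     50       40      2.500
Sum = 10.75

10.75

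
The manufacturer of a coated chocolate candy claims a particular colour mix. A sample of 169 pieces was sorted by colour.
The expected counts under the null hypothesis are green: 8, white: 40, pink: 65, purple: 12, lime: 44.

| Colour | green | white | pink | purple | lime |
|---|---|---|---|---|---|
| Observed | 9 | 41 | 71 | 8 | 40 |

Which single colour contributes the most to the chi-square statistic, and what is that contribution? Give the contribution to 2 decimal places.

cat         O        E   (O−E)²/E
green       9        8      0.125
white      41       40      0.025
pink       71       65      0.554
purple      8       12      1.333
lime       40       44      0.364
The largest term is for purple: 1.33.

purple, 1.33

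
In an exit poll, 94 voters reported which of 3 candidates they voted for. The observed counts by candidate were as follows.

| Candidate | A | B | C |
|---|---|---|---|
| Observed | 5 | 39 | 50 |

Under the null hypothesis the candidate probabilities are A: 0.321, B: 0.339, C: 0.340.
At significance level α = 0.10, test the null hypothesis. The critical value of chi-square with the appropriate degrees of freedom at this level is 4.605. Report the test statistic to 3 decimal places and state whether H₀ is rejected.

Expected counts E_i = n·p_i: 94×0.321 = 30.174, 94×0.339 = 31.866, 94×0.340 = 31.96.
A: (5 − 30.174)²/30.174 = 633.730276/30.174 = 21.0025
B: (39 − 31.866)²/31.866 = 50.893956/31.866 = 1.5971
C: (50 − 31.96)²/31.96 = 325.4416/31.96 = 10.1828
Sum = 32.782
df = 2. Since 32.782 > 4.605, we reject H₀.

32.782; reject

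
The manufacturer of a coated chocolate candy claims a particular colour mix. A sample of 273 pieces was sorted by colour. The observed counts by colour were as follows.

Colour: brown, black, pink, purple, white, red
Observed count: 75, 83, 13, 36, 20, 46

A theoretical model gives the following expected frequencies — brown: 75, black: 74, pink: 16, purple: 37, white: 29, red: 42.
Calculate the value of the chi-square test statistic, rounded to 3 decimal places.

cat         O        E   (O−E)²/E
brown      75       75     0.0000
black      83       74     1.0946
pink       13       16     0.5625
purple     36       37     0.0270
white      20       29     2.7931
red        46       42     0.3810
Sum = 4.858

4.858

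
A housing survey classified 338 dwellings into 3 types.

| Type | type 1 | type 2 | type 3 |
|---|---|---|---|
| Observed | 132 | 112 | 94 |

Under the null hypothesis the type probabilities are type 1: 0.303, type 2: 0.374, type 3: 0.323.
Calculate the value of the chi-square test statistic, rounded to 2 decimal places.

Expected counts E_i = n·p_i: 338×0.303 = 102.414, 338×0.374 = 126.412, 338×0.323 = 109.174.
cat         O        E   (O−E)²/E
type 1    132  102.414      8.547
type 2    112  126.412      1.643
type 3     94  109.174      2.109
Sum = 12.30

12.30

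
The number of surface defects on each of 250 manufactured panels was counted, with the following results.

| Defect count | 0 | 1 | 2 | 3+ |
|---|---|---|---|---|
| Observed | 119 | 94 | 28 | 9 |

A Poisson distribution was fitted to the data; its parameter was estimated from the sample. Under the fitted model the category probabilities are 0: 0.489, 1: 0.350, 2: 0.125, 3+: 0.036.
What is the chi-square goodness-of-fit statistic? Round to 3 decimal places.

Expected counts E_i = n·p_i: 250×0.489 = 122.25, 250×0.350 = 87.5, 250×0.125 = 31.25, 250×0.036 = 9.
χ² = (119−122.25)²/122.25 + (94−87.5)²/87.5 + (28−31.25)²/31.25 + (9−9)²/9
   = 0.0864 + 0.4829 + 0.3380 + 0.0000
Sum = 0.907

0.907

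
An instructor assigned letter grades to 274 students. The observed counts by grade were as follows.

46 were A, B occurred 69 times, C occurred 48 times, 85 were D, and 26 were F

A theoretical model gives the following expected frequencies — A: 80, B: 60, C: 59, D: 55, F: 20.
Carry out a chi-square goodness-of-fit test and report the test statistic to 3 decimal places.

χ² = (46−80)²/80 + (69−60)²/60 + (48−59)²/59 + (85−55)²/55 + (26−20)²/20
   = 14.4500 + 1.3500 + 2.0508 + 16.3636 + 1.8000
Sum = 36.014

36.014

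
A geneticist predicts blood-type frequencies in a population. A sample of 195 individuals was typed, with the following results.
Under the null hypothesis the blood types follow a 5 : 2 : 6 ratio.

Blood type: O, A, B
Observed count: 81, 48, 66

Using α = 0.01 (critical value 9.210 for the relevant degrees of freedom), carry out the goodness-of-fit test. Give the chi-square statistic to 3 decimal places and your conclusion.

17.680; reject

Ratio total = 13. Expected counts: 195×5/13 = 75, 195×2/13 = 30, 195×6/13 = 90.
O: (81 − 75)²/75 = 36/75 = 0.4800
A: (48 − 30)²/30 = 324/30 = 10.8000
B: (66 − 90)²/90 = 576/90 = 6.4000
Sum = 17.680
df = 2. Since 17.680 > 9.210, we reject H₀.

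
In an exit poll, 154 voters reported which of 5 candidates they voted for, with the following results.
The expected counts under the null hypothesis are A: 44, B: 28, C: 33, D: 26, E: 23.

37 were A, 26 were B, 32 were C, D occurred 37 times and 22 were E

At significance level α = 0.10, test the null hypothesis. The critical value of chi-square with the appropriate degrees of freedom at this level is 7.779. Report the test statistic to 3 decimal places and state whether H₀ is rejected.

χ² = (37−44)²/44 + (26−28)²/28 + (32−33)²/33 + (37−26)²/26 + (22−23)²/23
   = 1.1136 + 0.1429 + 0.0303 + 4.6538 + 0.0435
Sum = 5.984
df = 4. Since 5.984 < 7.779, we do not reject H₀.

5.984; do not reject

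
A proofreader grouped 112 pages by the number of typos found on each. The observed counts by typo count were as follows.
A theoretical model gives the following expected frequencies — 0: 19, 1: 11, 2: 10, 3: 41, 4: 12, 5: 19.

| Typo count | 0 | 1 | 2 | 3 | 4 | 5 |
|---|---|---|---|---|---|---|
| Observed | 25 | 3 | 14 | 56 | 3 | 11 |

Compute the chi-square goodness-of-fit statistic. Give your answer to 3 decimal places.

24.919

0: (25 − 19)²/19 = 36/19 = 1.8947
1: (3 − 11)²/11 = 64/11 = 5.8182
2: (14 − 10)²/10 = 16/10 = 1.6000
3: (56 − 41)²/41 = 225/41 = 5.4878
4: (3 − 12)²/12 = 81/12 = 6.7500
5: (11 − 19)²/19 = 64/19 = 3.3684
Sum = 24.919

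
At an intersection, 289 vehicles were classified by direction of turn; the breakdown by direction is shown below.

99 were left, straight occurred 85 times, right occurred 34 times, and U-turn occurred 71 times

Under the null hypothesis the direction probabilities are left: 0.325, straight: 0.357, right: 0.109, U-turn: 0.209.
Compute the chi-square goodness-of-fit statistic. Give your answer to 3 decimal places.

Expected counts E_i = n·p_i: 289×0.325 = 93.925, 289×0.357 = 103.173, 289×0.109 = 31.501, 289×0.209 = 60.401.
left: (99 − 93.925)²/93.925 = 25.755625/93.925 = 0.2742
straight: (85 − 103.173)²/103.173 = 330.257929/103.173 = 3.2010
right: (34 − 31.501)²/31.501 = 6.245001/31.501 = 0.1982
U-turn: (71 − 60.401)²/60.401 = 112.338801/60.401 = 1.8599
Sum = 5.533

5.533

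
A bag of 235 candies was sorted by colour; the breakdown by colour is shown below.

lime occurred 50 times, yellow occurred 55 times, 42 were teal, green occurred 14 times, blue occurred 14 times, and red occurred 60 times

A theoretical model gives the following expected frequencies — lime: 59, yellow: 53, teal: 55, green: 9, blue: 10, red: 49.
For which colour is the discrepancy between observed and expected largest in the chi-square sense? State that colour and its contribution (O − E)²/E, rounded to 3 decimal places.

teal, 3.073

lime: (50 − 59)²/59 = 81/59 = 1.3729
yellow: (55 − 53)²/53 = 4/53 = 0.0755
teal: (42 − 55)²/55 = 169/55 = 3.0727
green: (14 − 9)²/9 = 25/9 = 2.7778
blue: (14 − 10)²/10 = 16/10 = 1.6000
red: (60 − 49)²/49 = 121/49 = 2.4694
The largest term is for teal: 3.073.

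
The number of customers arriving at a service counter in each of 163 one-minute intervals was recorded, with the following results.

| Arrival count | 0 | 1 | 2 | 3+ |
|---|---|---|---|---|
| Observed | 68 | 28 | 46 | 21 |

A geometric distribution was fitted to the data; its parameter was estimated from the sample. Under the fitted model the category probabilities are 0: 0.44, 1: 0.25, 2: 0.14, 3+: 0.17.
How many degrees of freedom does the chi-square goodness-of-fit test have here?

2

There are k = 4 categories and 1 parameter estimated from the data, so df = 4 − 1 − 1 = 2.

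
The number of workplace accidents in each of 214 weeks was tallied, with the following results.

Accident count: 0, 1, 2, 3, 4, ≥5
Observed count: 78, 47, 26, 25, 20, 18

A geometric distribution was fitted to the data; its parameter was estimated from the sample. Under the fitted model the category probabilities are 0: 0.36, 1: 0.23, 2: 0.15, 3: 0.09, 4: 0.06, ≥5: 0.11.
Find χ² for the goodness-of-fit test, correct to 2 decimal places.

8.28

Expected counts E_i = n·p_i: 214×0.36 = 77.04, 214×0.23 = 49.22, 214×0.15 = 32.1, 214×0.09 = 19.26, 214×0.06 = 12.84, 214×0.11 = 23.54.
cat         O        E   (O−E)²/E
0          78    77.04      0.012
1          47    49.22      0.100
2          26     32.1      1.159
3          25    19.26      1.711
4          20    12.84      3.993
≥5         18    23.54      1.304
Sum = 8.28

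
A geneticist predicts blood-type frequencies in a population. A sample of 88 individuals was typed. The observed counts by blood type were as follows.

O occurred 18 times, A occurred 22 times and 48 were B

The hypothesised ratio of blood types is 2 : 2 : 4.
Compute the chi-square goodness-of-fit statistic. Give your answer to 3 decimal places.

Ratio total = 8. Expected counts: 88×2/8 = 22, 88×2/8 = 22, 88×4/8 = 44.
cat         O        E   (O−E)²/E
O          18       22     0.7273
A          22       22     0.0000
B          48       44     0.3636
Sum = 1.091

1.091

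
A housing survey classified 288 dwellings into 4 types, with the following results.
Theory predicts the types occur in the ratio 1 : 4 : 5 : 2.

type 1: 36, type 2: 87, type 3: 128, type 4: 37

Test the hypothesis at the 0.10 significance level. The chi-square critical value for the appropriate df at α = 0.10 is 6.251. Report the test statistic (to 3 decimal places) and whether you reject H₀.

Ratio total = 12. Expected counts: 288×1/12 = 24, 288×4/12 = 96, 288×5/12 = 120, 288×2/12 = 48.
cat         O        E   (O−E)²/E
type 1     36       24     6.0000
type 2     87       96     0.8438
type 3    128      120     0.5333
type 4     37       48     2.5208
Sum = 9.898
df = 3. Since 9.898 > 6.251, we reject H₀.

9.898; reject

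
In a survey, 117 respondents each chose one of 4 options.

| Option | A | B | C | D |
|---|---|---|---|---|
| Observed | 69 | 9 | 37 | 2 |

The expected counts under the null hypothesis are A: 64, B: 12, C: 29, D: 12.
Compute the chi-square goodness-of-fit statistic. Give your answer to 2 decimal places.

χ² = (69−64)²/64 + (9−12)²/12 + (37−29)²/29 + (2−12)²/12
   = 0.391 + 0.750 + 2.207 + 8.333
Sum = 11.68

11.68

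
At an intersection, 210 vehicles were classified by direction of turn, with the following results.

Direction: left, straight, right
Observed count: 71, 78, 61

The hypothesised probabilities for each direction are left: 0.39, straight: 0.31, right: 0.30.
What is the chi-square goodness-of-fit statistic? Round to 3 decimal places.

4.070

Expected counts E_i = n·p_i: 210×0.39 = 81.9, 210×0.31 = 65.1, 210×0.30 = 63.
χ² = (71−81.9)²/81.9 + (78−65.1)²/65.1 + (61−63)²/63
   = 1.4507 + 2.5562 + 0.0635
Sum = 4.070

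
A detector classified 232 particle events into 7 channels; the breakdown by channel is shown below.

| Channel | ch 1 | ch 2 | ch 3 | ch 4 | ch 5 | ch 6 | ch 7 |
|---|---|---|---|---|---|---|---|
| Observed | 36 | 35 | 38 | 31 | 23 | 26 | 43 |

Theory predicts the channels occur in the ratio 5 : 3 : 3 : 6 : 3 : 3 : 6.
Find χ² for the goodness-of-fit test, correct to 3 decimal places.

20.358

Ratio total = 29. Expected counts: 232×5/29 = 40, 232×3/29 = 24, 232×3/29 = 24, 232×6/29 = 48, 232×3/29 = 24, 232×3/29 = 24, 232×6/29 = 48.
χ² = (36−40)²/40 + (35−24)²/24 + (38−24)²/24 + (31−48)²/48 + (23−24)²/24 + (26−24)²/24 + (43−48)²/48
   = 0.4000 + 5.0417 + 8.1667 + 6.0208 + 0.0417 + 0.1667 + 0.5208
Sum = 20.358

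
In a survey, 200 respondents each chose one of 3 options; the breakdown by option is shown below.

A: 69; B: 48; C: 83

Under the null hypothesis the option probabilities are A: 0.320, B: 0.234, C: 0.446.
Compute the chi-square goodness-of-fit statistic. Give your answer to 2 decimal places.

0.85

Expected counts E_i = n·p_i: 200×0.320 = 64, 200×0.234 = 46.8, 200×0.446 = 89.2.
χ² = (69−64)²/64 + (48−46.8)²/46.8 + (83−89.2)²/89.2
   = 0.391 + 0.031 + 0.431
Sum = 0.85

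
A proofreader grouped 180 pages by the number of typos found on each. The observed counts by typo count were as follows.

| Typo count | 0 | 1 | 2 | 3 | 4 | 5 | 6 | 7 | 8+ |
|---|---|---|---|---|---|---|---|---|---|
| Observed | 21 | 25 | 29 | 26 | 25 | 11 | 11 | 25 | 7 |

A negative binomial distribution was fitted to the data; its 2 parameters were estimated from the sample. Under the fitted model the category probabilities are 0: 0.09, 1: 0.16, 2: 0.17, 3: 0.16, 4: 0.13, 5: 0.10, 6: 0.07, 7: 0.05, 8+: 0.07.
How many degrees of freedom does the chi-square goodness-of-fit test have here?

6

There are k = 9 categories and 2 parameters estimated from the data, so df = 9 − 1 − 2 = 6.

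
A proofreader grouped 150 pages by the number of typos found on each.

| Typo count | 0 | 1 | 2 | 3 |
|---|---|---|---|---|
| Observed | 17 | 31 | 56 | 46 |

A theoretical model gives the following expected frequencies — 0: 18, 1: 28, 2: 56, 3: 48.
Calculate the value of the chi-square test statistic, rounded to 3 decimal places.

χ² = (17−18)²/18 + (31−28)²/28 + (56−56)²/56 + (46−48)²/48
   = 0.0556 + 0.3214 + 0.0000 + 0.0833
Sum = 0.460

0.460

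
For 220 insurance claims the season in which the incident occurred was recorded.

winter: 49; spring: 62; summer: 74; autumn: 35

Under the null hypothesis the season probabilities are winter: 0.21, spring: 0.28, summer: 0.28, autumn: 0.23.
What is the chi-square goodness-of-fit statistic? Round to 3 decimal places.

7.478

Expected counts E_i = n·p_i: 220×0.21 = 46.2, 220×0.28 = 61.6, 220×0.28 = 61.6, 220×0.23 = 50.6.
winter: (49 − 46.2)²/46.2 = 7.84/46.2 = 0.1697
spring: (62 − 61.6)²/61.6 = 0.16/61.6 = 0.0026
summer: (74 − 61.6)²/61.6 = 153.76/61.6 = 2.4961
autumn: (35 − 50.6)²/50.6 = 243.36/50.6 = 4.8095
Sum = 7.478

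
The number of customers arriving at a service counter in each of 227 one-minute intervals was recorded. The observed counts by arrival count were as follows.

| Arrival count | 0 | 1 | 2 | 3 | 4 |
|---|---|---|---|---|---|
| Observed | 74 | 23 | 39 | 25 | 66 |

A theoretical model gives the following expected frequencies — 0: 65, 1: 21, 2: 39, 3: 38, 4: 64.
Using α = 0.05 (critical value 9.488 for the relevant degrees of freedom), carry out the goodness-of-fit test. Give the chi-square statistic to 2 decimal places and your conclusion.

5.95; do not reject

0: (74 − 65)²/65 = 81/65 = 1.246
1: (23 − 21)²/21 = 4/21 = 0.190
2: (39 − 39)²/39 = 0/39 = 0.000
3: (25 − 38)²/38 = 169/38 = 4.447
4: (66 − 64)²/64 = 4/64 = 0.063
Sum = 5.95
df = 4. Since 5.95 < 9.488, we do not reject H₀.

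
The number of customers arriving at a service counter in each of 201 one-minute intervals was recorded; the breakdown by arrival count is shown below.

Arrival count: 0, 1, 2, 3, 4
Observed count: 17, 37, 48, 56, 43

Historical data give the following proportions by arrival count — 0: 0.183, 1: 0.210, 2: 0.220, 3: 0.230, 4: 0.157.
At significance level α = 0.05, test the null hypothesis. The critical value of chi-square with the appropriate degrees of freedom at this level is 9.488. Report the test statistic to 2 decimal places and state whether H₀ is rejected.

17.82; reject

Expected counts E_i = n·p_i: 201×0.183 = 36.783, 201×0.210 = 42.21, 201×0.220 = 44.22, 201×0.230 = 46.23, 201×0.157 = 31.557.
cat         O        E   (O−E)²/E
0          17   36.783     10.640
1          37    42.21      0.643
2          48    44.22      0.323
3          56    46.23      2.065
4          43   31.557      4.149
Sum = 17.82
df = 4. Since 17.82 > 9.488, we reject H₀.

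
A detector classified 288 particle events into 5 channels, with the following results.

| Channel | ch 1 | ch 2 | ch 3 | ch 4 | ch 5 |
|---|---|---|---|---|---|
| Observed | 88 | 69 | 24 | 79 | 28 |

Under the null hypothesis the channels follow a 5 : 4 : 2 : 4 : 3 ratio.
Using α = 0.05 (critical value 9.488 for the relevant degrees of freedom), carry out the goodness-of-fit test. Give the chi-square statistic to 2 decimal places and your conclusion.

Ratio total = 18. Expected counts: 288×5/18 = 80, 288×4/18 = 64, 288×2/18 = 32, 288×4/18 = 64, 288×3/18 = 48.
ch 1: (88 − 80)²/80 = 64/80 = 0.800
ch 2: (69 − 64)²/64 = 25/64 = 0.391
ch 3: (24 − 32)²/32 = 64/32 = 2.000
ch 4: (79 − 64)²/64 = 225/64 = 3.516
ch 5: (28 − 48)²/48 = 400/48 = 8.333
Sum = 15.04
df = 4. Since 15.04 > 9.488, we reject H₀.

15.04; reject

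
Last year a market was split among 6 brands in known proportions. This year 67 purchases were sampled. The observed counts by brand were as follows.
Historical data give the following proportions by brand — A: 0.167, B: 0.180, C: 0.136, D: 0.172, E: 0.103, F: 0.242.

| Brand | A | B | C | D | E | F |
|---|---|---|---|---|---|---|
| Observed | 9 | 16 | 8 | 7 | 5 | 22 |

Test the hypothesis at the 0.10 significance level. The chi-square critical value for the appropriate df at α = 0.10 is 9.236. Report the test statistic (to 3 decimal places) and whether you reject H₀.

6.216; do not reject

Expected counts E_i = n·p_i: 67×0.167 = 11.189, 67×0.180 = 12.06, 67×0.136 = 9.112, 67×0.172 = 11.524, 67×0.103 = 6.901, 67×0.242 = 16.214.
χ² = (9−11.189)²/11.189 + (16−12.06)²/12.06 + (8−9.112)²/9.112 + (7−11.524)²/11.524 + (5−6.901)²/6.901 + (22−16.214)²/16.214
   = 0.4283 + 1.2872 + 0.1357 + 1.7760 + 0.5237 + 2.0647
Sum = 6.216
df = 5. Since 6.216 < 9.236, we do not reject H₀.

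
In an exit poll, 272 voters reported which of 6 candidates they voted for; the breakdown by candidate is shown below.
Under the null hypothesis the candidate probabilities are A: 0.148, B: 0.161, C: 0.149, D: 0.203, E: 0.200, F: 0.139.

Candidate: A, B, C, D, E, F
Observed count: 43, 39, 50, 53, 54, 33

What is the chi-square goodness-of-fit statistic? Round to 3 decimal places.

3.628

Expected counts E_i = n·p_i: 272×0.148 = 40.256, 272×0.161 = 43.792, 272×0.149 = 40.528, 272×0.203 = 55.216, 272×0.200 = 54.4, 272×0.139 = 37.808.
χ² = (43−40.256)²/40.256 + (39−43.792)²/43.792 + (50−40.528)²/40.528 + (53−55.216)²/55.216 + (54−54.4)²/54.4 + (33−37.808)²/37.808
   = 0.1870 + 0.5244 + 2.2137 + 0.0889 + 0.0029 + 0.6114
Sum = 3.628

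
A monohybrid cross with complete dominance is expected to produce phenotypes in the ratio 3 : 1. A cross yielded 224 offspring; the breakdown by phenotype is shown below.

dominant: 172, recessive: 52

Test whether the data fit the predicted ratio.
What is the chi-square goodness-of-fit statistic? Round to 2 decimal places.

0.38

Ratio total = 4. Expected counts: 224×3/4 = 168, 224×1/4 = 56.
χ² = (172−168)²/168 + (52−56)²/56
   = 0.095 + 0.286
Sum = 0.38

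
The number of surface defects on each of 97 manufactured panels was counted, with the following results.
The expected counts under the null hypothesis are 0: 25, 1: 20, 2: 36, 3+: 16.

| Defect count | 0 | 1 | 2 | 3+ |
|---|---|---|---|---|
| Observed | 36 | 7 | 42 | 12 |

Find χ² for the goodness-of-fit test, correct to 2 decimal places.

15.29

0: (36 − 25)²/25 = 121/25 = 4.840
1: (7 − 20)²/20 = 169/20 = 8.450
2: (42 − 36)²/36 = 36/36 = 1.000
3+: (12 − 16)²/16 = 16/16 = 1.000
Sum = 15.29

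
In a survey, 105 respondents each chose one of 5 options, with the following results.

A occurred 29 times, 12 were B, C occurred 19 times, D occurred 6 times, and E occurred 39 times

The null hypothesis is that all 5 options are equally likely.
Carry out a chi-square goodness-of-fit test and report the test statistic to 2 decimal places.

Under H₀ each category has probability 1/5, so each expected count is 105/5 = 21.
A: (29 − 21)²/21 = 64/21 = 3.048
B: (12 − 21)²/21 = 81/21 = 3.857
C: (19 − 21)²/21 = 4/21 = 0.190
D: (6 − 21)²/21 = 225/21 = 10.714
E: (39 − 21)²/21 = 324/21 = 15.429
Sum = 33.24

33.24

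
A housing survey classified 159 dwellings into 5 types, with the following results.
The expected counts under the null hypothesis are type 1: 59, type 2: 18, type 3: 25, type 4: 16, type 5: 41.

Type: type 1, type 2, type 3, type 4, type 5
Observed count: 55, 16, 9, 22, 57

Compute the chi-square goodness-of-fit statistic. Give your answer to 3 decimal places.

19.227

type 1: (55 − 59)²/59 = 16/59 = 0.2712
type 2: (16 − 18)²/18 = 4/18 = 0.2222
type 3: (9 − 25)²/25 = 256/25 = 10.2400
type 4: (22 − 16)²/16 = 36/16 = 2.2500
type 5: (57 − 41)²/41 = 256/41 = 6.2439
Sum = 19.227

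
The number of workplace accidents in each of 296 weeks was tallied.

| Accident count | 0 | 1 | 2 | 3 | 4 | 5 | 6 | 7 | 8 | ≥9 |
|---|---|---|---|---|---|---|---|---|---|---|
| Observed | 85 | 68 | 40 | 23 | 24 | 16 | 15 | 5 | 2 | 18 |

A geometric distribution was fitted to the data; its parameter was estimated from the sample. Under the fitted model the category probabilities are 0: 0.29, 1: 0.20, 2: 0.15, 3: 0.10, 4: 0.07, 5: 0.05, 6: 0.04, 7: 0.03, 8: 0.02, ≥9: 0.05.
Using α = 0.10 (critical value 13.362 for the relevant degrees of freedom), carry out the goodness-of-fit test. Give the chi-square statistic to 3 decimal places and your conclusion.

Expected counts E_i = n·p_i: 296×0.29 = 85.84, 296×0.20 = 59.2, 296×0.15 = 44.4, 296×0.10 = 29.6, 296×0.07 = 20.72, 296×0.05 = 14.8, 296×0.04 = 11.84, 296×0.03 = 8.88, 296×0.02 = 5.92, 296×0.05 = 14.8.
0: (85 − 85.84)²/85.84 = 0.7056/85.84 = 0.0082
1: (68 − 59.2)²/59.2 = 77.44/59.2 = 1.3081
2: (40 − 44.4)²/44.4 = 19.36/44.4 = 0.4360
3: (23 − 29.6)²/29.6 = 43.56/29.6 = 1.4716
4: (24 − 20.72)²/20.72 = 10.7584/20.72 = 0.5192
5: (16 − 14.8)²/14.8 = 1.44/14.8 = 0.0973
6: (15 − 11.84)²/11.84 = 9.9856/11.84 = 0.8434
7: (5 − 8.88)²/8.88 = 15.0544/8.88 = 1.6953
8: (2 − 5.92)²/5.92 = 15.3664/5.92 = 2.5957
≥9: (18 − 14.8)²/14.8 = 10.24/14.8 = 0.6919
Sum = 9.667
df = 8. Since 9.667 < 13.362, we do not reject H₀.

9.667; do not reject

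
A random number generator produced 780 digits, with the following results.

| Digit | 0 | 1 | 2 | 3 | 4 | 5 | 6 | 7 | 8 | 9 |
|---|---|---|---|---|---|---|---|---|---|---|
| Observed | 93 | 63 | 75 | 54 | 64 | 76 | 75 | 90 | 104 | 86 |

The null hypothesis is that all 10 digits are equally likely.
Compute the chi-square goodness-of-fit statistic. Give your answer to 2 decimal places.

Under H₀ each category has probability 1/10, so each expected count is 780/10 = 78.
0: (93 − 78)²/78 = 225/78 = 2.885
1: (63 − 78)²/78 = 225/78 = 2.885
2: (75 − 78)²/78 = 9/78 = 0.115
3: (54 − 78)²/78 = 576/78 = 7.385
4: (64 − 78)²/78 = 196/78 = 2.513
5: (76 − 78)²/78 = 4/78 = 0.051
6: (75 − 78)²/78 = 9/78 = 0.115
7: (90 − 78)²/78 = 144/78 = 1.846
8: (104 − 78)²/78 = 676/78 = 8.667
9: (86 − 78)²/78 = 64/78 = 0.821
Sum = 27.28

27.28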